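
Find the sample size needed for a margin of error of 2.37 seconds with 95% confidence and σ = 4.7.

n = (z*σ/E)² = (1.96×4.7/2.37)² = 15.1 → n = 16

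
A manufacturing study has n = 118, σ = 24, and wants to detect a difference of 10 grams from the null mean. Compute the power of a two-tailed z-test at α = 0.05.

SE = σ/√n = 24/√118 = 2.209. Non-centrality λ = d/SE = 10/2.209 = 4.526. Power ≈ Φ(λ - z_{α/2}) = Φ(4.526 - 1.96) = Φ(2.566) = 0.995.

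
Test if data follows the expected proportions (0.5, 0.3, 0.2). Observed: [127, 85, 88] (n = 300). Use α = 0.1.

Expected: [150.0, 90.0, 60.0]. χ² = 16.871. df = 2, critical = 4.605. Reject H₀.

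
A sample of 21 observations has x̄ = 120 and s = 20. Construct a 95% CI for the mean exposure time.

CI = x̄ ± t*(s/√n) = 120 ± 2.086(20/√21) = (110.9, 129.1)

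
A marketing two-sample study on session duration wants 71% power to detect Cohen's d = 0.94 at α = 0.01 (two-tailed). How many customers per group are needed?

z_{α/2} = 2.576, z_β = Φ⁻¹(0.71) = 0.553. For large effect (d = 0.94): n per group = 2(z_{α/2} + z_β)²/d² = 2(2.576 + 0.553)²/0.94² = 22.2 → 23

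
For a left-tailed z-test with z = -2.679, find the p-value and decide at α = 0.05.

p = P(Z < -2.679) = Φ(-2.679) ≈ 0.0037. Since p < 0.05, reject H₀ (significant) at α = 0.05.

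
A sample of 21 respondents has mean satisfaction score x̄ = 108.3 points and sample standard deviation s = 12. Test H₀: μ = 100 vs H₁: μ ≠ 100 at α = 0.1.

t = (x̄ - μ₀)/(s/√n) = (108.3 - 100)/(12/√21) = 3.17. df = 20, critical t = ±1.725. Reject H₀.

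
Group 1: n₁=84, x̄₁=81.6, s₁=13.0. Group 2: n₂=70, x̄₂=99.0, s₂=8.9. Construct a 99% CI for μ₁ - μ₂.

Difference = -17.4. SE = √(13.0²/84 + 8.9²/70) = 1.773. CI = (-21.97, -12.83)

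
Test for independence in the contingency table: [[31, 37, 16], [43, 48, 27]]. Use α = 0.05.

χ² = 0.474. df = 2, critical = 5.991. Fail to reject H₀. No evidence of dependence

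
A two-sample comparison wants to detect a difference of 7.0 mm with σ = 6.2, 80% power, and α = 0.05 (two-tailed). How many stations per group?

n per group = 2(z_α/2 + z_β)²σ²/d² = 2×(1.96 + 0.84)²×6.2²/7.0² = 12.3 → n = 13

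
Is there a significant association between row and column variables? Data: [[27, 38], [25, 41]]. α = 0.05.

χ² = 0.183. df = 1, critical = 3.841. Fail to reject H₀. No evidence of dependence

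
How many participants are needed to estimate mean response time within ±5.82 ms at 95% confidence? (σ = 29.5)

n = (z*σ/E)² = (1.96×29.5/5.82)² = 98.7 → n = 99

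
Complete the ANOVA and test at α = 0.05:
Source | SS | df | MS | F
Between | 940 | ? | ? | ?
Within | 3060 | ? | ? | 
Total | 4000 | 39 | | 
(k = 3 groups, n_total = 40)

df_between = 2, df_within = 37. MS_between = 470.0, MS_within = 82.7. F = 5.683, F_crit ≈ 3.252. Reject H₀.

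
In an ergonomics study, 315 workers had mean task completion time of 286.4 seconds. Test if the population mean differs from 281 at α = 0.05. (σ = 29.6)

z = (x̄ - μ₀)/(σ/√n) = (286.4 - 281)/(29.6/√315) = 3.238. Critical value: ±1.96. Since |3.238| > 1.96, Reject H₀.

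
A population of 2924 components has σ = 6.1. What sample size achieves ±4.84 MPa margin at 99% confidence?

Without FPC: n₀ = (2.576×6.1/4.84)² = 10.54. With FPC: n = n₀N/(n₀+N-1) = 10.5 → n = 11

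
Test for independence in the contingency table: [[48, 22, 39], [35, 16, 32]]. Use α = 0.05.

χ² = 0.156. df = 2, critical = 5.991. Fail to reject H₀. No evidence of dependence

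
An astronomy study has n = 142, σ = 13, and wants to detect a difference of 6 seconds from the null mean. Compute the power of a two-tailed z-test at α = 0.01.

SE = σ/√n = 13/√142 = 1.091. Non-centrality λ = d/SE = 6/1.091 = 5.5. Power ≈ Φ(λ - z_{α/2}) = Φ(5.5 - 2.576) = Φ(2.924) = 0.998.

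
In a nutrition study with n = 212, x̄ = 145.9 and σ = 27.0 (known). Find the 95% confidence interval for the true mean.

CI = x̄ ± z*(σ/√n) = 145.9 ± 1.96(27.0/√212) = 145.9 ± 3.63 = (142.27, 149.53)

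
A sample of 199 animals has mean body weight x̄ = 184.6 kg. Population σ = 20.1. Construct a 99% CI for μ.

CI = x̄ ± z*(σ/√n) = 184.6 ± 2.576(20.1/√199) = 184.6 ± 3.67 = (180.93, 188.27)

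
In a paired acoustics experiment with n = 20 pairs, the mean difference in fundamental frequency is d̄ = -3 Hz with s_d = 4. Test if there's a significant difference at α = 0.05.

t = d̄/(s_d/√n) = -3/(4/√20) = -3.354. df = 19, critical t = ±2.093. Reject H₀.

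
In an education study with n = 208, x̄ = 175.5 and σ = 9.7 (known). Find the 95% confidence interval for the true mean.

CI = x̄ ± z*(σ/√n) = 175.5 ± 1.96(9.7/√208) = 175.5 ± 1.32 = (174.18, 176.82)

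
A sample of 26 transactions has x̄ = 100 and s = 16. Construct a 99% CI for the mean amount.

CI = x̄ ± t*(s/√n) = 100 ± 2.787(16/√26) = (91.25, 108.75)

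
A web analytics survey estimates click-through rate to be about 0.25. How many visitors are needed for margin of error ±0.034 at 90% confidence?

n = z²p(1-p)/E² = 1.645²×0.25×0.75/0.034² = 438.9 → n = 439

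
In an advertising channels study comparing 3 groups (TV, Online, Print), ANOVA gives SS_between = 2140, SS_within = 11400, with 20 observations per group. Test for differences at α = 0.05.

df_between = 2, df_within = 57. F = MS_between/MS_within = 1070.0/200.0 = 5.35. F_crit ≈ 3.159. Reject H₀. At least one mean differs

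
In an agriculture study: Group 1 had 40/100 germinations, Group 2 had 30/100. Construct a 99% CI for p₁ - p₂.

p̂₁ = 0.4, p̂₂ = 0.3. Difference = 0.1. CI = (-0.073, 0.273)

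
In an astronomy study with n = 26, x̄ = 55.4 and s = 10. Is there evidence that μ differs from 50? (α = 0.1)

t = (x̄ - μ₀)/(s/√n) = (55.4 - 50)/(10/√26) = 2.753. df = 25, critical t = ±1.708. Reject H₀.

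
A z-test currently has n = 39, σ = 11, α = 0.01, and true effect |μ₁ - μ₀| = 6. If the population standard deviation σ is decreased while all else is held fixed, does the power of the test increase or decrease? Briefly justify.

Power increases: a smaller σ shrinks the standard error σ/√n, moving the sampling distribution under H₁ further from the critical value.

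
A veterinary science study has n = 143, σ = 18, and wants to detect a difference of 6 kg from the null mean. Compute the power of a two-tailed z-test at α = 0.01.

SE = σ/√n = 18/√143 = 1.505. Non-centrality λ = d/SE = 6/1.505 = 3.986. Power ≈ Φ(λ - z_{α/2}) = Φ(3.986 - 2.576) = Φ(1.41) = 0.921.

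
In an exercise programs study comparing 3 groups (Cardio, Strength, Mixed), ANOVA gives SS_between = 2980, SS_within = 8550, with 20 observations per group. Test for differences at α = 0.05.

df_between = 2, df_within = 57. F = MS_between/MS_within = 1490.0/150.0 = 9.933. F_crit ≈ 3.159. Reject H₀. At least one mean differs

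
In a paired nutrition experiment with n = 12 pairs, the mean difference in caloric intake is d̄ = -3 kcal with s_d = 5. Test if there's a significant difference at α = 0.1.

t = d̄/(s_d/√n) = -3/(5/√12) = -2.078. df = 11, critical t = ±1.796. Reject H₀.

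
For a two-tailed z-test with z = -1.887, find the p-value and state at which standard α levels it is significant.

p = 2·P(Z > |-1.887|) = 2·(1 - Φ(1.887)) ≈ 0.0592. Significant at α = 0.1.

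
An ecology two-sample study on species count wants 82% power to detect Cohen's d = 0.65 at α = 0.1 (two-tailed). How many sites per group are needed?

z_{α/2} = 1.645, z_β = Φ⁻¹(0.82) = 0.915. For medium effect (d = 0.65): n per group = 2(z_{α/2} + z_β)²/d² = 2(1.645 + 0.915)²/0.65² = 31.02 → 32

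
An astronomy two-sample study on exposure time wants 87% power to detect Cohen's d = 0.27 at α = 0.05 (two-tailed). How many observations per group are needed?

z_{α/2} = 1.96, z_β = Φ⁻¹(0.87) = 1.126. For small effect (d = 0.27): n per group = 2(z_{α/2} + z_β)²/d² = 2(1.96 + 1.126)²/0.27² = 261.3 → 262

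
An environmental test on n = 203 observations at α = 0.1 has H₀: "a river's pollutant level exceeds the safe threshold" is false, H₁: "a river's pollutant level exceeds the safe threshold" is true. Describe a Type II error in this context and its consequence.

Type II error: failing to reject H₀ when it is false — concluding that a river's pollutant level exceeds the safe threshold is not supported when in fact it is. Consequence: allowing unsafe pollution to continue.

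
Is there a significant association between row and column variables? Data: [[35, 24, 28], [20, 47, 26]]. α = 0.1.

χ² = 11.428. df = 2, critical = 4.605. Reject H₀. Variables are dependent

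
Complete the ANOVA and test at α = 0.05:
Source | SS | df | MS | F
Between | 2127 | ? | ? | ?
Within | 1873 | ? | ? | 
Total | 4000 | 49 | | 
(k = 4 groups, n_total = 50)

df_between = 3, df_within = 46. MS_between = 709.0, MS_within = 40.72. F = 17.413, F_crit ≈ 2.807. Reject H₀.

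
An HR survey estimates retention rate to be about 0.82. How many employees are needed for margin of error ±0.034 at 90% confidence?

n = z²p(1-p)/E² = 1.645²×0.82×0.18/0.034² = 345.5 → n = 346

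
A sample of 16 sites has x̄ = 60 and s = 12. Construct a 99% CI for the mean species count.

CI = x̄ ± t*(s/√n) = 60 ± 2.947(12/√16) = (51.16, 68.84)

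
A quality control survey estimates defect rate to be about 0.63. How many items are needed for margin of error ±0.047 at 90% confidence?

n = z²p(1-p)/E² = 1.645²×0.63×0.37/0.047² = 285.5 → n = 286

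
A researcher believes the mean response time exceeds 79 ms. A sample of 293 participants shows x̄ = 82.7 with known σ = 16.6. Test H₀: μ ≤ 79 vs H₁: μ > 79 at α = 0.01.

z = 3.815. Critical value: 2.33. Reject H₀.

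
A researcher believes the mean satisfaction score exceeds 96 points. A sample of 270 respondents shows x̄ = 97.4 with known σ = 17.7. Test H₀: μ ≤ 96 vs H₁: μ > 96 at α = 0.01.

z = 1.3. Critical value: 2.33. Fail to reject H₀.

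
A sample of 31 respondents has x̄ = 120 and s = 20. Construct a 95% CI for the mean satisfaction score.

CI = x̄ ± t*(s/√n) = 120 ± 2.042(20/√31) = (112.66, 127.34)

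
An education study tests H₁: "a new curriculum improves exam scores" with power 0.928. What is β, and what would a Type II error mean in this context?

β = 1 - power = 1 - 0.928 = 0.072. A Type II error is failing to reject H₀ when H₀ is false (false negative) — here, failing to conclude that a new curriculum improves exam scores when in fact it is true. Consequence: keeping the old curriculum when the new one would have helped students.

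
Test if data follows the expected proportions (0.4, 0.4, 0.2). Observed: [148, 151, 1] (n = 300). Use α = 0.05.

Expected: [120.0, 120.0, 60.0]. χ² = 72.558. df = 2, critical = 5.991. Reject H₀.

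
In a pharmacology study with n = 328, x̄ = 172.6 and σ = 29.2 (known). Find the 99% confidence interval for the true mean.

CI = x̄ ± z*(σ/√n) = 172.6 ± 2.576(29.2/√328) = 172.6 ± 4.15 = (168.45, 176.75)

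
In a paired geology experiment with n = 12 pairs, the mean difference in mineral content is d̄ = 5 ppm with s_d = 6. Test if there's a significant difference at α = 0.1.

t = d̄/(s_d/√n) = 5/(6/√12) = 2.887. df = 11, critical t = ±1.796. Reject H₀.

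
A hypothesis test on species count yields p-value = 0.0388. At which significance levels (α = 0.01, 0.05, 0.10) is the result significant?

p = 0.0388. Significant at: α = 0.05, 0.1.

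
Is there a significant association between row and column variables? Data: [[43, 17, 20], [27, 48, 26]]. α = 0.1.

χ² = 17.017. df = 2, critical = 4.605. Reject H₀. Variables are dependent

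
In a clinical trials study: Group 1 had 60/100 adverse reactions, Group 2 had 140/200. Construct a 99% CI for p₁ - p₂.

p̂₁ = 0.6, p̂₂ = 0.7. Difference = -0.1. CI = (-0.251, 0.051)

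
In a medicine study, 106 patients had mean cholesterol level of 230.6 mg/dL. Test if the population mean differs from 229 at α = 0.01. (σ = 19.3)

z = (x̄ - μ₀)/(σ/√n) = (230.6 - 229)/(19.3/√106) = 0.854. Critical value: ±2.576. Since |0.854| ≤ 2.576, Fail to reject H₀.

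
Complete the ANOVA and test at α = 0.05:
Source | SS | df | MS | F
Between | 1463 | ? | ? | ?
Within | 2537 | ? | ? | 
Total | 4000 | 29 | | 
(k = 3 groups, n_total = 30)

df_between = 2, df_within = 27. MS_between = 731.5, MS_within = 93.96. F = 7.785, F_crit ≈ 3.354. Reject H₀.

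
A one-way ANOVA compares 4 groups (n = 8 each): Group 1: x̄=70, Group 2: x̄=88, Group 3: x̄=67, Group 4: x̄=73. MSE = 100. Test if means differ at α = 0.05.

Grand mean = 74.5. SS_between = 2088.0, MS_between = 696.0. F = 6.96, F_crit ≈ 2.947. Reject H₀.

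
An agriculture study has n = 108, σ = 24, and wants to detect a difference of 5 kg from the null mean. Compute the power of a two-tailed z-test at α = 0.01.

SE = σ/√n = 24/√108 = 2.309. Non-centrality λ = d/SE = 5/2.309 = 2.165. Power ≈ Φ(λ - z_{α/2}) = Φ(2.165 - 2.576) = Φ(-0.411) = 0.341.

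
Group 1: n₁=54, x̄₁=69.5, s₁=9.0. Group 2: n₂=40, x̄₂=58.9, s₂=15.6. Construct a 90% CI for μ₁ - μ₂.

Difference = 10.6. SE = √(9.0²/54 + 15.6²/40) = 2.754. CI = (6.07, 15.13)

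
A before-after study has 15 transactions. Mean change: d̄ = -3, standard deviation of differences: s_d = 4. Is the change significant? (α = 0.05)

t = d̄/(s_d/√n) = -3/(4/√15) = -2.905. df = 14, critical t = ±2.145. Reject H₀.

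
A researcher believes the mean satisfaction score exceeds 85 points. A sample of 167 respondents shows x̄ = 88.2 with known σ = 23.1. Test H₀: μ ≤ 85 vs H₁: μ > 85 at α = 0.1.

z = 1.79. Critical value: 1.28. Reject H₀.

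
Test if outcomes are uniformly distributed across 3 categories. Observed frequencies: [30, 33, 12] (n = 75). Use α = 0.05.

Expected = 25 each. χ² = Σ(O-E)²/E = 10.32. df = 2, critical value = 5.991. Reject H₀.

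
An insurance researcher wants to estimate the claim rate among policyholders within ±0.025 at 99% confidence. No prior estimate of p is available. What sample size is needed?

Conservative approach: use p = 0.5 (maximizes p(1-p) = 0.25). n = z²(0.25)/E² = 2.576²×0.25/0.025² = 2654.3 → n = 2655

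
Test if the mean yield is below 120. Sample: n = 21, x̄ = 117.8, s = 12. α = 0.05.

t = (117.8 - 120)/(12/√21) = -0.84, df = 20. Critical t = -1.725. Fail to reject H₀.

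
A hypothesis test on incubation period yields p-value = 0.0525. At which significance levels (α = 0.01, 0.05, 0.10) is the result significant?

p = 0.0525. Significant at: α = 0.1.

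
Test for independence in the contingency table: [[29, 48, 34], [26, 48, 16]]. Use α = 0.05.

χ² = 4.499. df = 2, critical = 5.991. Fail to reject H₀. No evidence of dependence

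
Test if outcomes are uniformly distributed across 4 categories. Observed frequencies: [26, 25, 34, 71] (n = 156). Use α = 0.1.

Expected = 39 each. χ² = Σ(O-E)²/E = 36.256. df = 3, critical value = 6.251. Reject H₀.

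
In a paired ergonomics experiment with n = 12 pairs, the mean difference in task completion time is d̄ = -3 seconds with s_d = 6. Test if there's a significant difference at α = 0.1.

t = d̄/(s_d/√n) = -3/(6/√12) = -1.732. df = 11, critical t = ±1.796. Fail to reject H₀.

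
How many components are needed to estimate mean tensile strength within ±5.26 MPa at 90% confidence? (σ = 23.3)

n = (z*σ/E)² = (1.645×23.3/5.26)² = 53.1 → n = 54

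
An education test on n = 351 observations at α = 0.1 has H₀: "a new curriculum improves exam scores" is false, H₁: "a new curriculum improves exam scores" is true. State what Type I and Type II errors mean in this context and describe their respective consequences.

Type I (false positive): concluding that a new curriculum improves exam scores when it is not — adopting a curriculum that gives no real benefit — disruption for nothing. Type II (false negative): failing to conclude that a new curriculum improves exam scores when it is — keeping the old curriculum when the new one would have helped students. Which is costlier depends on domain priorities and is a judgement call rather than a statistical fact.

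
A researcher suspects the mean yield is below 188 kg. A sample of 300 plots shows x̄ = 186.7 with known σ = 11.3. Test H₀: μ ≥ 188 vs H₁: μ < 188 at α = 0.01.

z = -1.993. Critical value: -2.33. Fail to reject H₀.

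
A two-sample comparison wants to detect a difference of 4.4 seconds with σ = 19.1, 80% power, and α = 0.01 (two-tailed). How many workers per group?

n per group = 2(z_α/2 + z_β)²σ²/d² = 2×(2.576 + 0.84)²×19.1²/4.4² = 439.8 → n = 440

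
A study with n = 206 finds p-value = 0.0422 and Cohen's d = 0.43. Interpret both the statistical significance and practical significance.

Statistically significant (p = 0.0422 < 0.05). Cohen's d = 0.43 indicates a small effect size. Both statistical and practical significance should be considered.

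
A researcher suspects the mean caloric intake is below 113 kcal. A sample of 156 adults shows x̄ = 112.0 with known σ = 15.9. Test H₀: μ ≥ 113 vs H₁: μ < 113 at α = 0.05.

z = -0.786. Critical value: -1.645. Fail to reject H₀.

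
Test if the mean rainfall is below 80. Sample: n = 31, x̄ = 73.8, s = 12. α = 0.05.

t = (73.8 - 80)/(12/√31) = -2.877, df = 30. Critical t = -1.697. Reject H₀.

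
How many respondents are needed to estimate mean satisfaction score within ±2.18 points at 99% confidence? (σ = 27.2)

n = (z*σ/E)² = (2.576×27.2/2.18)² = 1033.04 → n = 1034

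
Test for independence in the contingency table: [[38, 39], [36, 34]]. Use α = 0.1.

χ² = 0.063. df = 1, critical = 2.706. Fail to reject H₀. No evidence of dependence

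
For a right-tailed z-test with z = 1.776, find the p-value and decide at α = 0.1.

p = P(Z > 1.776) = 1 - Φ(1.776) ≈ 0.0379. Since p < 0.1, reject H₀ (significant) at α = 0.1.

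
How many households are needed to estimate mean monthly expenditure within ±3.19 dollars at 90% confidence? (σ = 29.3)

n = (z*σ/E)² = (1.645×29.3/3.19)² = 228.3 → n = 229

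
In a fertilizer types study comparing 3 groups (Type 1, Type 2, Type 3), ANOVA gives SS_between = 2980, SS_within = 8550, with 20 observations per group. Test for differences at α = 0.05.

df_between = 2, df_within = 57. F = MS_between/MS_within = 1490.0/150.0 = 9.933. F_crit ≈ 3.159. Reject H₀. At least one mean differs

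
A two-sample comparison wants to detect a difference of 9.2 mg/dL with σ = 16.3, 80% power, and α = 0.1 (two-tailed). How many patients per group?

n per group = 2(z_α/2 + z_β)²σ²/d² = 2×(1.645 + 0.84)²×16.3²/9.2² = 38.8 → n = 39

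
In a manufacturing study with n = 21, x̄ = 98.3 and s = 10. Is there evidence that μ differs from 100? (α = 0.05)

t = (x̄ - μ₀)/(s/√n) = (98.3 - 100)/(10/√21) = -0.779. df = 20, critical t = ±2.086. Fail to reject H₀.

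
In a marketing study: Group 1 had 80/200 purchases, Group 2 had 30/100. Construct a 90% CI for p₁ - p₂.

p̂₁ = 0.4, p̂₂ = 0.3. Difference = 0.1. CI = (0.006, 0.194)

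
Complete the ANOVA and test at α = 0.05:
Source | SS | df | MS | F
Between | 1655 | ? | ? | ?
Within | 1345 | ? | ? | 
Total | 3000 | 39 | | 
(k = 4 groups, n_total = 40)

df_between = 3, df_within = 36. MS_between = 551.67, MS_within = 37.36. F = 14.766, F_crit ≈ 2.866. Reject H₀.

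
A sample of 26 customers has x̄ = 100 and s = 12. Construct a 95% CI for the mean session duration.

CI = x̄ ± t*(s/√n) = 100 ± 2.06(12/√26) = (95.15, 104.85)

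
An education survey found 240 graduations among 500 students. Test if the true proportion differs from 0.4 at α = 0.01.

p̂ = 0.48, p₀ = 0.4. z = (p̂ - p₀)/√(p₀(1-p₀)/n) = 3.651. Critical: ±2.576. Reject H₀.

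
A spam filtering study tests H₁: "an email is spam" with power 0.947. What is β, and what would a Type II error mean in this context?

β = 1 - power = 1 - 0.947 = 0.053. A Type II error is failing to reject H₀ when H₀ is false (false negative) — here, failing to conclude that an email is spam when in fact it is true. Consequence: a spam email lands in the inbox.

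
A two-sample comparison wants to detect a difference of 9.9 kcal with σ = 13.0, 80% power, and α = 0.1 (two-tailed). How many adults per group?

n per group = 2(z_α/2 + z_β)²σ²/d² = 2×(1.645 + 0.84)²×13.0²/9.9² = 21.3 → n = 22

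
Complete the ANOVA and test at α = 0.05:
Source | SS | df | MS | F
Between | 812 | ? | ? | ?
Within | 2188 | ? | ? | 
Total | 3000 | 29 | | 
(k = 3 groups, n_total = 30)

df_between = 2, df_within = 27. MS_between = 406.0, MS_within = 81.04. F = 5.01, F_crit ≈ 3.354. Reject H₀.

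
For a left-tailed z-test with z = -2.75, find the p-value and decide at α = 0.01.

p = P(Z < -2.75) = Φ(-2.75) ≈ 0.003. Since p < 0.01, reject H₀ (significant) at α = 0.01.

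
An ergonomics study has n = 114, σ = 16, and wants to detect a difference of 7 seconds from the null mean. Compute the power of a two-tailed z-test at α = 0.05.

SE = σ/√n = 16/√114 = 1.499. Non-centrality λ = d/SE = 7/1.499 = 4.671. Power ≈ Φ(λ - z_{α/2}) = Φ(4.671 - 1.96) = Φ(2.711) = 0.997.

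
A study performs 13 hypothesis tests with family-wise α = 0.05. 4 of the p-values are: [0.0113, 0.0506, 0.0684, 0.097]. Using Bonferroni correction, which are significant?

Bonferroni α = 0.05/13 = 0.00385. None of the given p-values are significant.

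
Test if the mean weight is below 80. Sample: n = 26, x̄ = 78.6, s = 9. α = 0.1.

t = (78.6 - 80)/(9/√26) = -0.793, df = 25. Critical t = -1.316. Fail to reject H₀.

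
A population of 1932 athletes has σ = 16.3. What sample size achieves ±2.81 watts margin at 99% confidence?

Without FPC: n₀ = (2.576×16.3/2.81)² = 223.282. With FPC: n = n₀N/(n₀+N-1) = 200.2 → n = 201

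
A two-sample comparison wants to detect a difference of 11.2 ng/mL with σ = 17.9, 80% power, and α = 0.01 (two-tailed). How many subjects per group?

n per group = 2(z_α/2 + z_β)²σ²/d² = 2×(2.576 + 0.84)²×17.9²/11.2² = 59.6 → n = 60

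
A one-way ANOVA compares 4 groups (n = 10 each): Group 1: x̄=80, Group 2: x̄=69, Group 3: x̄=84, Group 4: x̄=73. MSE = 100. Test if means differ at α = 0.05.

Grand mean = 76.5. SS_between = 1370.0, MS_between = 456.67. F = 4.567, F_crit ≈ 2.866. Reject H₀.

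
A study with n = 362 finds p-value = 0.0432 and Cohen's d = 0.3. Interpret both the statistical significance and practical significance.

Statistically significant (p = 0.0432 < 0.05). Cohen's d = 0.3 indicates a small effect size. Both statistical and practical significance should be considered.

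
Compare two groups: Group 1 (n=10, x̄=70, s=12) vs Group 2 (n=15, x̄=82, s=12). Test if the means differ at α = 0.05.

Pooled sp = 12.0. t = -2.449, df = 23. Critical t = ±2.069. Reject H₀.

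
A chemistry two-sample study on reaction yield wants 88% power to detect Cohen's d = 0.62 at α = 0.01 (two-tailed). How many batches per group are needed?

z_{α/2} = 2.576, z_β = Φ⁻¹(0.88) = 1.175. For medium effect (d = 0.62): n per group = 2(z_{α/2} + z_β)²/d² = 2(2.576 + 1.175)²/0.62² = 73.2 → 74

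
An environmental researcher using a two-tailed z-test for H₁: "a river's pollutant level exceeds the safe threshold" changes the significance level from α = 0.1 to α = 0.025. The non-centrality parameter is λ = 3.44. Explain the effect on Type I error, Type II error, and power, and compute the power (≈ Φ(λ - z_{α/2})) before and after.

Decreasing α from 0.1 to 0.025:
• Type I error rate decreases (α is the Type I rate by definition).
• Critical value moves from z_{α/2} = 1.645 to 2.241, so power = Φ(λ - z_{α/2}) goes from Φ(3.44 - 1.645) = 0.964 to Φ(3.44 - 2.241) = 0.885.
• Type II error rate β = 1 - power therefore increases (0.036 → 0.115).
Appropriate when false positives are costly — here, shutting down a compliant factory unnecessarily.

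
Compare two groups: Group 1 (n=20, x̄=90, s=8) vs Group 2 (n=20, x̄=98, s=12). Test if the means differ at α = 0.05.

Pooled sp = 10.2. t = -2.481, df = 38. Critical t = ±2.024. Reject H₀.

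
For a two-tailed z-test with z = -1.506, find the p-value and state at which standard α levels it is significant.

p = 2·P(Z > |-1.506|) = 2·(1 - Φ(1.506)) ≈ 0.1321. Not significant at any standard level.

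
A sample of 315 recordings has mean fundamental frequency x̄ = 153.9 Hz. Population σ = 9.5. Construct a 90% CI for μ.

CI = x̄ ± z*(σ/√n) = 153.9 ± 1.645(9.5/√315) = 153.9 ± 0.88 = (153.02, 154.78)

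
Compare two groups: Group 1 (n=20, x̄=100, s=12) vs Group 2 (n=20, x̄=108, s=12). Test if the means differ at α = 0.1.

Pooled sp = 12.0. t = -2.108, df = 38. Critical t = ±1.686. Reject H₀.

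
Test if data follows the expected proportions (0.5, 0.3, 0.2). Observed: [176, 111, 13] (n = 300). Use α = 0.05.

Expected: [150.0, 90.0, 60.0]. χ² = 46.223. df = 2, critical = 5.991. Reject H₀.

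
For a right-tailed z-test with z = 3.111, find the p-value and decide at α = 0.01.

p = P(Z > 3.111) = 1 - Φ(3.111) ≈ 0.0009. Since p < 0.01, reject H₀ (significant) at α = 0.01.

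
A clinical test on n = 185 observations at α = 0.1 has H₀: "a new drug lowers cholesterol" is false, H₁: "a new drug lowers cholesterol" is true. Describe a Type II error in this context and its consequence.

Type II error: failing to reject H₀ when it is false — concluding that a new drug lowers cholesterol is not supported when in fact it is. Consequence: shelving an effective drug — patients miss out on a treatment that would have helped.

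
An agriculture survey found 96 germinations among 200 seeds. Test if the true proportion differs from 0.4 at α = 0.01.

p̂ = 0.48, p₀ = 0.4. z = (p̂ - p₀)/√(p₀(1-p₀)/n) = 2.309. Critical: ±2.576. Fail to reject H₀.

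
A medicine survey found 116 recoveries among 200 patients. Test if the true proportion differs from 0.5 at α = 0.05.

p̂ = 0.58, p₀ = 0.5. z = (p̂ - p₀)/√(p₀(1-p₀)/n) = 2.263. Critical: ±1.96. Reject H₀.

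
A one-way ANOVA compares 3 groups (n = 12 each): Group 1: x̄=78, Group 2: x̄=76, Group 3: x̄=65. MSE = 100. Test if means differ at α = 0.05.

Grand mean = 73.0. SS_between = 1176.0, MS_between = 588.0. F = 5.88, F_crit ≈ 3.285. Reject H₀.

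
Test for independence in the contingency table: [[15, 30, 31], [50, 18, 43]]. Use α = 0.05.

χ² = 17.867. df = 2, critical = 5.991. Reject H₀. Variables are dependent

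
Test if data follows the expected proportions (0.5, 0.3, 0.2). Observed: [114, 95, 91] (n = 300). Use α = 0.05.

Expected: [150.0, 90.0, 60.0]. χ² = 24.934. df = 2, critical = 5.991. Reject H₀.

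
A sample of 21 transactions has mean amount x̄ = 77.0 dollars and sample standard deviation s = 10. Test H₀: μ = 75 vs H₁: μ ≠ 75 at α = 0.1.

t = (x̄ - μ₀)/(s/√n) = (77.0 - 75)/(10/√21) = 0.917. df = 20, critical t = ±1.725. Fail to reject H₀.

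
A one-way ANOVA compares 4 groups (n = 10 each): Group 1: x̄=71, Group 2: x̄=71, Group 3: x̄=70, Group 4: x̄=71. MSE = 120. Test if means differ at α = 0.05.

Grand mean = 70.75. SS_between = 7.5, MS_between = 2.5. F = 0.021, F_crit ≈ 2.866. Fail to reject H₀.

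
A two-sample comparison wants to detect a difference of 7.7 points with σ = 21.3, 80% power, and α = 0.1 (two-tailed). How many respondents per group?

n per group = 2(z_α/2 + z_β)²σ²/d² = 2×(1.645 + 0.84)²×21.3²/7.7² = 94.5 → n = 95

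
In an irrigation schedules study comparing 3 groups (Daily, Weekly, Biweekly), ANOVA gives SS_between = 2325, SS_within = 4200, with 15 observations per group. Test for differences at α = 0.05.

df_between = 2, df_within = 42. F = MS_between/MS_within = 1162.5/100.0 = 11.625. F_crit ≈ 3.22. Reject H₀. At least one mean differs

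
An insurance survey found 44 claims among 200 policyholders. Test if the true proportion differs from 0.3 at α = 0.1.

p̂ = 0.22, p₀ = 0.3. z = (p̂ - p₀)/√(p₀(1-p₀)/n) = -2.469. Critical: ±1.645. Reject H₀.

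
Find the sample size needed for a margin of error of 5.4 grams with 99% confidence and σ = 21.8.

n = (z*σ/E)² = (2.576×21.8/5.4)² = 108.1 → n = 109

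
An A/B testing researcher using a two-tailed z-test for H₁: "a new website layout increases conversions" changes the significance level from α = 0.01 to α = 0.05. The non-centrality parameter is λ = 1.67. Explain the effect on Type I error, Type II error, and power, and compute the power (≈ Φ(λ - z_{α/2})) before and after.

Increasing α from 0.01 to 0.05:
• Type I error rate increases (α is the Type I rate by definition).
• Critical value moves from z_{α/2} = 2.576 to 1.96, so power = Φ(λ - z_{α/2}) goes from Φ(1.67 - 2.576) = 0.182 to Φ(1.67 - 1.96) = 0.386.
• Type II error rate β = 1 - power therefore decreases (0.818 → 0.614).
Appropriate when false negatives are costly — here, discarding a layout that would have improved conversions — lost revenue.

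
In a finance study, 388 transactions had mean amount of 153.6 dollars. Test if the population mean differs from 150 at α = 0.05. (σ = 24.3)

z = (x̄ - μ₀)/(σ/√n) = (153.6 - 150)/(24.3/√388) = 2.918. Critical value: ±1.96. Since |2.918| > 1.96, Reject H₀.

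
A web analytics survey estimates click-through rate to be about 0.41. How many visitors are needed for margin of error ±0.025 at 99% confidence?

n = z²p(1-p)/E² = 2.576²×0.41×0.59/0.025² = 2568.3 → n = 2569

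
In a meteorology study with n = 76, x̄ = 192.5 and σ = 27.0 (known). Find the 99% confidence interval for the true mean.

CI = x̄ ± z*(σ/√n) = 192.5 ± 2.576(27.0/√76) = 192.5 ± 7.98 = (184.52, 200.48)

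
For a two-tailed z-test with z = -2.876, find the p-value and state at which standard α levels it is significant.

p = 2·P(Z > |-2.876|) = 2·(1 - Φ(2.876)) ≈ 0.004. Significant at α = 0.1; Significant at α = 0.05; Significant at α = 0.01.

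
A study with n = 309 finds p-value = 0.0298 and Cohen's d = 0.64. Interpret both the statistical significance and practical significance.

Statistically significant (p = 0.0298 < 0.05). Cohen's d = 0.64 indicates a medium effect size. Both statistical and practical significance should be considered.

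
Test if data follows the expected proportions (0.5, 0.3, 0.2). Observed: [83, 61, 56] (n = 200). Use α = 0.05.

Expected: [100.0, 60.0, 40.0]. χ² = 9.307. df = 2, critical = 5.991. Reject H₀.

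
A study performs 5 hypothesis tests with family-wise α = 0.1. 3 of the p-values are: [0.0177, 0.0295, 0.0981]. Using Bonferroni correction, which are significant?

Bonferroni α = 0.1/5 = 0.02. Significant p-values: [0.0177]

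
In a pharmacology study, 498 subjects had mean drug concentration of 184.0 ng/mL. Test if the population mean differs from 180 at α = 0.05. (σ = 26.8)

z = (x̄ - μ₀)/(σ/√n) = (184.0 - 180)/(26.8/√498) = 3.331. Critical value: ±1.96. Since |3.331| > 1.96, Reject H₀.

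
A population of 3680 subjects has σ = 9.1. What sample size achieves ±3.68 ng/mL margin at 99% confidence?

Without FPC: n₀ = (2.576×9.1/3.68)² = 40.577. With FPC: n = n₀N/(n₀+N-1) = 40.1 → n = 41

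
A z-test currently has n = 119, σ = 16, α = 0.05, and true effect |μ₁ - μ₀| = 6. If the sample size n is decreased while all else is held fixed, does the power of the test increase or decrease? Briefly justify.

Power decreases: a smaller n inflates the standard error σ/√n, pulling the sampling distribution under H₁ back toward the critical value.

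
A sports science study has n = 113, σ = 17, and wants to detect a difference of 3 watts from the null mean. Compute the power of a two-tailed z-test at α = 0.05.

SE = σ/√n = 17/√113 = 1.599. Non-centrality λ = d/SE = 3/1.599 = 1.876. Power ≈ Φ(λ - z_{α/2}) = Φ(1.876 - 1.96) = Φ(-0.084) = 0.466.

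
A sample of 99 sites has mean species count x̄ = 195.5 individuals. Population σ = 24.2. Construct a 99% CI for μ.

CI = x̄ ± z*(σ/√n) = 195.5 ± 2.576(24.2/√99) = 195.5 ± 6.27 = (189.23, 201.77)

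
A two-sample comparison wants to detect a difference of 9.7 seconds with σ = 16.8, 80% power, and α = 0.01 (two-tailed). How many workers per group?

n per group = 2(z_α/2 + z_β)²σ²/d² = 2×(2.576 + 0.84)²×16.8²/9.7² = 70.01 → n = 71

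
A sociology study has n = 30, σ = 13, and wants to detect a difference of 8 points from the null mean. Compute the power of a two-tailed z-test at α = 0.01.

SE = σ/√n = 13/√30 = 2.373. Non-centrality λ = d/SE = 8/2.373 = 3.371. Power ≈ Φ(λ - z_{α/2}) = Φ(3.371 - 2.576) = Φ(0.795) = 0.787.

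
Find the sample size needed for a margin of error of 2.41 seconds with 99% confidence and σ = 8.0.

n = (z*σ/E)² = (2.576×8.0/2.41)² = 73.1 → n = 74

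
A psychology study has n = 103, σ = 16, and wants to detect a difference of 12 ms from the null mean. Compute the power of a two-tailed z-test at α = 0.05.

SE = σ/√n = 16/√103 = 1.577. Non-centrality λ = d/SE = 12/1.577 = 7.612. Power ≈ Φ(λ - z_{α/2}) = Φ(7.612 - 1.96) = Φ(5.652) = 1.0.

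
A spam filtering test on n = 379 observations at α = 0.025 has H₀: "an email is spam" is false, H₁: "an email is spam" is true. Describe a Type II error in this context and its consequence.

Type II error: failing to reject H₀ when it is false — concluding that an email is spam is not supported when in fact it is. Consequence: a spam email lands in the inbox.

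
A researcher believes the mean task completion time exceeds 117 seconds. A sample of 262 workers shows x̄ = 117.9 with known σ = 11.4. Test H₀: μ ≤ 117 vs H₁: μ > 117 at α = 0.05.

z = 1.278. Critical value: 1.645. Fail to reject H₀.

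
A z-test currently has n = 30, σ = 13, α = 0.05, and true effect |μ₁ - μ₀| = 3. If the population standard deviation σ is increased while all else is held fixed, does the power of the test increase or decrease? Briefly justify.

Power decreases: a larger σ inflates the standard error σ/√n, pulling the sampling distribution under H₁ back toward the critical value.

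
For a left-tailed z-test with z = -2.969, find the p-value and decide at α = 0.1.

p = P(Z < -2.969) = Φ(-2.969) ≈ 0.0015. Since p < 0.1, reject H₀ (significant) at α = 0.1.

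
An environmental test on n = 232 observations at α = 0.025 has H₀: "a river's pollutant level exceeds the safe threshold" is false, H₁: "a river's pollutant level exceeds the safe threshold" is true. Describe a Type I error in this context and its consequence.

Type I error: rejecting H₀ when it is true — concluding that a river's pollutant level exceeds the safe threshold when in fact it is not. Consequence: shutting down a compliant factory unnecessarily.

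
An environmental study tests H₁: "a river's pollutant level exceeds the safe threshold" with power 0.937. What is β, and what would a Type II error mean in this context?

β = 1 - power = 1 - 0.937 = 0.063. A Type II error is failing to reject H₀ when H₀ is false (false negative) — here, failing to conclude that a river's pollutant level exceeds the safe threshold when in fact it is true. Consequence: allowing unsafe pollution to continue.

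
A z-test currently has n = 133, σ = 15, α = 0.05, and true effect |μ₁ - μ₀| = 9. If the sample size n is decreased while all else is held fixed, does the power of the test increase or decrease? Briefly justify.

Power decreases: a smaller n inflates the standard error σ/√n, pulling the sampling distribution under H₁ back toward the critical value.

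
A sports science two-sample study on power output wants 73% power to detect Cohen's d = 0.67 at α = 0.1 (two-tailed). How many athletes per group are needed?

z_{α/2} = 1.645, z_β = Φ⁻¹(0.73) = 0.613. For medium effect (d = 0.67): n per group = 2(z_{α/2} + z_β)²/d² = 2(1.645 + 0.613)²/0.67² = 22.7 → 23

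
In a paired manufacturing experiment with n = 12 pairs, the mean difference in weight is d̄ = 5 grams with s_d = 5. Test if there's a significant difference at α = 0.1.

t = d̄/(s_d/√n) = 5/(5/√12) = 3.464. df = 11, critical t = ±1.796. Reject H₀.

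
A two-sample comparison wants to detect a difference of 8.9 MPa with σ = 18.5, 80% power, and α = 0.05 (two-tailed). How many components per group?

n per group = 2(z_α/2 + z_β)²σ²/d² = 2×(1.96 + 0.84)²×18.5²/8.9² = 67.8 → n = 68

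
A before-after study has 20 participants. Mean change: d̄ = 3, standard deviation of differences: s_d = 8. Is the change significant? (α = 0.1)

t = d̄/(s_d/√n) = 3/(8/√20) = 1.677. df = 19, critical t = ±1.729. Fail to reject H₀.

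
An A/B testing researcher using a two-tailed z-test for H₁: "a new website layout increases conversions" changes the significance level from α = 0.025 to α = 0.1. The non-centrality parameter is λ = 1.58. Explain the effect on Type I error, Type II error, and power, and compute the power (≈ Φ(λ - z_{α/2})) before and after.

Increasing α from 0.025 to 0.1:
• Type I error rate increases (α is the Type I rate by definition).
• Critical value moves from z_{α/2} = 2.241 to 1.645, so power = Φ(λ - z_{α/2}) goes from Φ(1.58 - 2.241) = 0.254 to Φ(1.58 - 1.645) = 0.474.
• Type II error rate β = 1 - power therefore decreases (0.746 → 0.526).
Appropriate when false negatives are costly — here, discarding a layout that would have improved conversions — lost revenue.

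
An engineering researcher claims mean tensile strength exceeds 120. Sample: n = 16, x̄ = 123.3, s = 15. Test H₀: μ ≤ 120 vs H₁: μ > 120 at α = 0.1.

t = (123.3 - 120)/(15/√16) = 0.88, df = 15. Critical t = 1.341. Fail to reject H₀.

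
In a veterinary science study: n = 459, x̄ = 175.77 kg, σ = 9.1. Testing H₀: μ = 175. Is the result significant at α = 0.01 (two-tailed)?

z = (175.77 - 175)/(9.1/√459) = 1.813. Since |z| ≤ 2.576, not significant at α = 0.01.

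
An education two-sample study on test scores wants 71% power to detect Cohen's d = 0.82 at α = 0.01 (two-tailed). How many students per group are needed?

z_{α/2} = 2.576, z_β = Φ⁻¹(0.71) = 0.553. For large effect (d = 0.82): n per group = 2(z_{α/2} + z_β)²/d² = 2(2.576 + 0.553)²/0.82² = 29.1 → 30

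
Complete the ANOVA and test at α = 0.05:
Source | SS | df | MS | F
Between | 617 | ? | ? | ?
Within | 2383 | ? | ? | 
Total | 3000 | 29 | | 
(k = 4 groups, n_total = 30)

df_between = 3, df_within = 26. MS_between = 205.67, MS_within = 91.65. F = 2.244, F_crit ≈ 2.975. Fail to reject H₀.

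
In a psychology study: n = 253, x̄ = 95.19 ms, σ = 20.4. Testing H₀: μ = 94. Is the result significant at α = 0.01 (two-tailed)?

z = (95.19 - 94)/(20.4/√253) = 0.928. Since |z| ≤ 2.576, not significant at α = 0.01.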